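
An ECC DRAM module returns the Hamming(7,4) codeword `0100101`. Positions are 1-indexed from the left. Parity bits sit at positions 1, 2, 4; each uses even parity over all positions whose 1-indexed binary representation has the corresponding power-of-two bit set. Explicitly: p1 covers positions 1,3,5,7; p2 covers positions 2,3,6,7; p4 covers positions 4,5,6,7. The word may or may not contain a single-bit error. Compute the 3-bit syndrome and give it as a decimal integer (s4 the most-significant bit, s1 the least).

0

s1: b1⊕b3⊕b5⊕b7 = 0⊕0⊕1⊕1 = 0
s2: b2⊕b3⊕b6⊕b7 = 1⊕0⊕0⊕1 = 0
s4: b4⊕b5⊕b6⊕b7 = 0⊕1⊕0⊕1 = 0
Syndrome (s4...s1) = 000 → position 0 (no error).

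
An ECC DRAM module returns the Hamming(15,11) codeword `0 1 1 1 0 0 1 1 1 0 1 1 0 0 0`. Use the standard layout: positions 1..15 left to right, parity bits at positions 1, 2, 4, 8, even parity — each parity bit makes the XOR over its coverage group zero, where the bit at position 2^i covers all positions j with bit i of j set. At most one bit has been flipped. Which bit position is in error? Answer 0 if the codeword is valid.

4

s1: b1⊕b3⊕b5⊕b7⊕b9⊕b11⊕b13⊕b15 = 0⊕1⊕0⊕1⊕1⊕1⊕0⊕0 = 0
s2: b2⊕b3⊕b6⊕b7⊕b10⊕b11⊕b14⊕b15 = 1⊕1⊕0⊕1⊕0⊕1⊕0⊕0 = 0
s4: b4⊕b5⊕b6⊕b7⊕b12⊕b13⊕b14⊕b15 = 1⊕0⊕0⊕1⊕1⊕0⊕0⊕0 = 1
s8: b8⊕b9⊕b10⊕b11⊕b12⊕b13⊕b14⊕b15 = 1⊕1⊕0⊕1⊕1⊕0⊕0⊕0 = 0
Syndrome (s8...s1) = 0100 → position 4.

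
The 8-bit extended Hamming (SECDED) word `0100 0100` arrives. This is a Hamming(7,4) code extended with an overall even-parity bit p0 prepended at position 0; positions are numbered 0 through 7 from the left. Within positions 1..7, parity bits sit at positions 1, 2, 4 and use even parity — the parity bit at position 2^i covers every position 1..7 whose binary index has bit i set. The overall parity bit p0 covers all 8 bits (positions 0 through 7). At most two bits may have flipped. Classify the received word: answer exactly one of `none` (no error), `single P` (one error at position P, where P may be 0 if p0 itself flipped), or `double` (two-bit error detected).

s1: b1⊕b3⊕b5⊕b7 = 1⊕0⊕1⊕0 = 0
s2: b2⊕b3⊕b6⊕b7 = 0⊕0⊕0⊕0 = 0
s4: b4⊕b5⊕b6⊕b7 = 0⊕1⊕0⊕0 = 1
Syndrome (s4...s1) = 100 → position 4.
Overall parity (XOR of all 8 bits, including p0): 0⊕1⊕0⊕0⊕0⊕1⊕0⊕0 = 0
Overall=0, syndrome position=4 → double-bit error detected (uncorrectable).

double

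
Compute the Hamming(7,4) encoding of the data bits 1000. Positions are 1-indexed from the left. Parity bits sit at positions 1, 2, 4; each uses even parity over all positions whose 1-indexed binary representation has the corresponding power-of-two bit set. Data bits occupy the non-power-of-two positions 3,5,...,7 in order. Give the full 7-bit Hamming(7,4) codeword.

Place data bits at non-power-of-two positions: b3=1, b5=0, b6=0, b7=0.
p1 = XOR of data positions {3,5,7} = 1⊕0⊕0 = 1
p2 = XOR of data positions {3,6,7} = 1⊕0⊕0 = 1
p4 = XOR of data positions {5,6,7} = 0⊕0⊕0 = 0
Codeword b1..b7 = 1110000

1110000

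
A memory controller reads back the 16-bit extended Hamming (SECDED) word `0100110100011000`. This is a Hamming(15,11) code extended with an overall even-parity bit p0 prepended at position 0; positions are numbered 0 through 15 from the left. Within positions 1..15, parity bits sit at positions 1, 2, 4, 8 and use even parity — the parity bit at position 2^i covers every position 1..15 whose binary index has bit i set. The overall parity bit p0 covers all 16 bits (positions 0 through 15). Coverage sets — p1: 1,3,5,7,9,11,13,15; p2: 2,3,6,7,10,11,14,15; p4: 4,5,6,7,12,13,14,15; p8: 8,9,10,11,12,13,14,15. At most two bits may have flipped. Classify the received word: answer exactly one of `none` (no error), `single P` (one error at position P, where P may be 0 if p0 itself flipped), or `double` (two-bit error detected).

none

s1: b1⊕b3⊕b5⊕b7⊕b9⊕b11⊕b13⊕b15 = 1⊕0⊕1⊕1⊕0⊕1⊕0⊕0 = 0
s2: b2⊕b3⊕b6⊕b7⊕b10⊕b11⊕b14⊕b15 = 0⊕0⊕0⊕1⊕0⊕1⊕0⊕0 = 0
s4: b4⊕b5⊕b6⊕b7⊕b12⊕b13⊕b14⊕b15 = 1⊕1⊕0⊕1⊕1⊕0⊕0⊕0 = 0
s8: b8⊕b9⊕b10⊕b11⊕b12⊕b13⊕b14⊕b15 = 0⊕0⊕0⊕1⊕1⊕0⊕0⊕0 = 0
Syndrome (s8...s1) = 0000 → position 0 (no error).
Overall parity (XOR of all 16 bits, including p0): 0⊕1⊕0⊕0⊕1⊕1⊕0⊕1⊕0⊕0⊕0⊕1⊕1⊕0⊕0⊕0 = 0
Overall=0, syndrome position=0 → no error.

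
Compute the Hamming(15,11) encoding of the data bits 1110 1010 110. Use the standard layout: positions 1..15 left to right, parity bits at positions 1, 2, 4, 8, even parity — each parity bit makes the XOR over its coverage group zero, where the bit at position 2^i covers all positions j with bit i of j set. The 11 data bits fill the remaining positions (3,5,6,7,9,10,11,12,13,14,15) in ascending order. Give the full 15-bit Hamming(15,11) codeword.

Place data bits at non-power-of-two positions: b3=1, b5=1, b6=1, b7=0, b9=1, b10=0, b11=1, b12=0, b13=1, b14=1, b15=0.
p1 = XOR of data positions {3,5,7,9,11,13,15} = 1⊕1⊕0⊕1⊕1⊕1⊕0 = 1
p2 = XOR of data positions {3,6,7,10,11,14,15} = 1⊕1⊕0⊕0⊕1⊕1⊕0 = 0
p4 = XOR of data positions {5,6,7,12,13,14,15} = 1⊕1⊕0⊕0⊕1⊕1⊕0 = 0
p8 = XOR of data positions {9,10,11,12,13,14,15} = 1⊕0⊕1⊕0⊕1⊕1⊕0 = 0
Codeword b1..b15 = 101011001010110

101011001010110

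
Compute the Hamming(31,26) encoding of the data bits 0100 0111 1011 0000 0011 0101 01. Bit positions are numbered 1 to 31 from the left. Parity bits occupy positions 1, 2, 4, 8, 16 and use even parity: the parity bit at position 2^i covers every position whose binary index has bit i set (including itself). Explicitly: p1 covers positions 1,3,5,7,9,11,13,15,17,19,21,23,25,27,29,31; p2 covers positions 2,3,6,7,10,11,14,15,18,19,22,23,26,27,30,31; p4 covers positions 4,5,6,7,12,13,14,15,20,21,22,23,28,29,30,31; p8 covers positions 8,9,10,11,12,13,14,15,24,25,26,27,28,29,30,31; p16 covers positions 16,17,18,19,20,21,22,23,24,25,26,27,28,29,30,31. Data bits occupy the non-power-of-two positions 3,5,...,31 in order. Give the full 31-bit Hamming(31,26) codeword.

Place data bits at non-power-of-two positions: b3=0, b5=1, b6=0, b7=0, b9=0, b10=1, b11=1, b12=1, b13=1, b14=0, b15=1, b17=1, b18=0, b19=0, b20=0, b21=0, b22=0, b23=0, b24=1, b25=1, b26=0, b27=1, b28=0, b29=1, b30=0, b31=1.
p1 = XOR of data positions {3,5,7,9,11,13,15,17,19,21,23,25,27,29,31} = 0⊕1⊕0⊕0⊕1⊕1⊕1⊕1⊕0⊕0⊕0⊕1⊕1⊕1⊕1 = 1
p2 = XOR of data positions {3,6,7,10,11,14,15,18,19,22,23,26,27,30,31} = 0⊕0⊕0⊕1⊕1⊕0⊕1⊕0⊕0⊕0⊕0⊕0⊕1⊕0⊕1 = 1
p4 = XOR of data positions {5,6,7,12,13,14,15,20,21,22,23,28,29,30,31} = 1⊕0⊕0⊕1⊕1⊕0⊕1⊕0⊕0⊕0⊕0⊕0⊕1⊕0⊕1 = 0
p8 = XOR of data positions {9,10,11,12,13,14,15,24,25,26,27,28,29,30,31} = 0⊕1⊕1⊕1⊕1⊕0⊕1⊕1⊕1⊕0⊕1⊕0⊕1⊕0⊕1 = 0
p16 = XOR of data positions {17,18,19,20,21,22,23,24,25,26,27,28,29,30,31} = 1⊕0⊕0⊕0⊕0⊕0⊕0⊕1⊕1⊕0⊕1⊕0⊕1⊕0⊕1 = 0
Codeword b1..b31 = 1100100001111010100000011010101

1100100001111010100000011010101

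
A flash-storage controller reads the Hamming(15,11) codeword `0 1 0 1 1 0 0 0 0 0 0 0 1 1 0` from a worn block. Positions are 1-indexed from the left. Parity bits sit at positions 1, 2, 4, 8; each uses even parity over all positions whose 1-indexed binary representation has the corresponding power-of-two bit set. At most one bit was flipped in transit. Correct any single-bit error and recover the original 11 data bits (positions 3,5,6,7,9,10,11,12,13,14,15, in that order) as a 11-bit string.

s1: b1⊕b3⊕b5⊕b7⊕b9⊕b11⊕b13⊕b15 = 0⊕0⊕1⊕0⊕0⊕0⊕1⊕0 = 0
s2: b2⊕b3⊕b6⊕b7⊕b10⊕b11⊕b14⊕b15 = 1⊕0⊕0⊕0⊕0⊕0⊕1⊕0 = 0
s4: b4⊕b5⊕b6⊕b7⊕b12⊕b13⊕b14⊕b15 = 1⊕1⊕0⊕0⊕0⊕1⊕1⊕0 = 0
s8: b8⊕b9⊕b10⊕b11⊕b12⊕b13⊕b14⊕b15 = 0⊕0⊕0⊕0⊕0⊕1⊕1⊕0 = 0
Syndrome (s8...s1) = 0000 → position 0 (no error).
No correction needed.
Data bits at positions 3,5,6,7,9,10,11,12,13,14,15: 01000000110

01000000110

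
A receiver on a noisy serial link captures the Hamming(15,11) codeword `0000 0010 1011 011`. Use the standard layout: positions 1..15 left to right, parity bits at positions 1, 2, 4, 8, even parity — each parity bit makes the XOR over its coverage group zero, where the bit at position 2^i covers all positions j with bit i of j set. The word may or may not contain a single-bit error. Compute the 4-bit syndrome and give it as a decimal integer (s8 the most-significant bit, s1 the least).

s1: b1⊕b3⊕b5⊕b7⊕b9⊕b11⊕b13⊕b15 = 0⊕0⊕0⊕1⊕1⊕1⊕0⊕1 = 0
s2: b2⊕b3⊕b6⊕b7⊕b10⊕b11⊕b14⊕b15 = 0⊕0⊕0⊕1⊕0⊕1⊕1⊕1 = 0
s4: b4⊕b5⊕b6⊕b7⊕b12⊕b13⊕b14⊕b15 = 0⊕0⊕0⊕1⊕1⊕0⊕1⊕1 = 0
s8: b8⊕b9⊕b10⊕b11⊕b12⊕b13⊕b14⊕b15 = 0⊕1⊕0⊕1⊕1⊕0⊕1⊕1 = 1
Syndrome (s8...s1) = 1000 → position 8.

8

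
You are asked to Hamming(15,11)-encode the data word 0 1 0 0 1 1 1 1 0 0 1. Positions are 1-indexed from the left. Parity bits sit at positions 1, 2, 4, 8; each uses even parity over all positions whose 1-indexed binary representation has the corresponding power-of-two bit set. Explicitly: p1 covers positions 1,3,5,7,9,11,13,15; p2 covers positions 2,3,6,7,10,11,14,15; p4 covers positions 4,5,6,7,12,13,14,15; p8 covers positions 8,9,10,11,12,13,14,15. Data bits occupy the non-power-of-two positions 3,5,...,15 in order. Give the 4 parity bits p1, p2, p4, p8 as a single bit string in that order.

0111

Place data bits at non-power-of-two positions: b3=0, b5=1, b6=0, b7=0, b9=1, b10=1, b11=1, b12=1, b13=0, b14=0, b15=1.
p1 = XOR of data positions {3,5,7,9,11,13,15} = 0⊕1⊕0⊕1⊕1⊕0⊕1 = 0
p2 = XOR of data positions {3,6,7,10,11,14,15} = 0⊕0⊕0⊕1⊕1⊕0⊕1 = 1
p4 = XOR of data positions {5,6,7,12,13,14,15} = 1⊕0⊕0⊕1⊕0⊕0⊕1 = 1
p8 = XOR of data positions {9,10,11,12,13,14,15} = 1⊕1⊕1⊕1⊕0⊕0⊕1 = 1
Parity bits p1,p2,p4,p8 = 0111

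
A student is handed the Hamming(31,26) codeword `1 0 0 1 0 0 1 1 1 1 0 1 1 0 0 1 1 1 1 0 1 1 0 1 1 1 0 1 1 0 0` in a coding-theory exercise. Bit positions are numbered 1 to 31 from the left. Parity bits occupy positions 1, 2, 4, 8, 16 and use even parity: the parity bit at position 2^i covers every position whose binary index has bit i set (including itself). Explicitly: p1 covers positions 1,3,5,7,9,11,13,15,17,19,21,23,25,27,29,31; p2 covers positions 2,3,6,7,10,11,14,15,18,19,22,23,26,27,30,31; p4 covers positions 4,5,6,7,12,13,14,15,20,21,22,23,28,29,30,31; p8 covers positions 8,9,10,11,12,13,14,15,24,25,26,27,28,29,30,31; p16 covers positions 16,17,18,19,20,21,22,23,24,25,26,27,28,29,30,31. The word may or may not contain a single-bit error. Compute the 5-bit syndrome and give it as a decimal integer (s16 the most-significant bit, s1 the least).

s1: b1⊕b3⊕b5⊕b7⊕b9⊕b11⊕b13⊕b15⊕b17⊕b19⊕b21⊕b23⊕b25⊕b27⊕b29⊕b31 = 1⊕0⊕0⊕1⊕1⊕0⊕1⊕0⊕1⊕1⊕1⊕0⊕1⊕0⊕1⊕0 = 1
s2: b2⊕b3⊕b6⊕b7⊕b10⊕b11⊕b14⊕b15⊕b18⊕b19⊕b22⊕b23⊕b26⊕b27⊕b30⊕b31 = 0⊕0⊕0⊕1⊕1⊕0⊕0⊕0⊕1⊕1⊕1⊕0⊕1⊕0⊕0⊕0 = 0
s4: b4⊕b5⊕b6⊕b7⊕b12⊕b13⊕b14⊕b15⊕b20⊕b21⊕b22⊕b23⊕b28⊕b29⊕b30⊕b31 = 1⊕0⊕0⊕1⊕1⊕1⊕0⊕0⊕0⊕1⊕1⊕0⊕1⊕1⊕0⊕0 = 0
s8: b8⊕b9⊕b10⊕b11⊕b12⊕b13⊕b14⊕b15⊕b24⊕b25⊕b26⊕b27⊕b28⊕b29⊕b30⊕b31 = 1⊕1⊕1⊕0⊕1⊕1⊕0⊕0⊕1⊕1⊕1⊕0⊕1⊕1⊕0⊕0 = 0
s16: b16⊕b17⊕b18⊕b19⊕b20⊕b21⊕b22⊕b23⊕b24⊕b25⊕b26⊕b27⊕b28⊕b29⊕b30⊕b31 = 1⊕1⊕1⊕1⊕0⊕1⊕1⊕0⊕1⊕1⊕1⊕0⊕1⊕1⊕0⊕0 = 1
Syndrome (s16...s1) = 10001 → position 17.

17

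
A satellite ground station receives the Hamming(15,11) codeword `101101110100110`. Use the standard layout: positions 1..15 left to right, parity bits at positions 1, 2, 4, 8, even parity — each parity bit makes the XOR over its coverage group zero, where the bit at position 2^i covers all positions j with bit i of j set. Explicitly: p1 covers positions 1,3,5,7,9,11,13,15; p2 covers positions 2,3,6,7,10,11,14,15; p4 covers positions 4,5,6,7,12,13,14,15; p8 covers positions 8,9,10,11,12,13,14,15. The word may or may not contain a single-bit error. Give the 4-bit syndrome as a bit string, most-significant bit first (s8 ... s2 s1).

s1: b1⊕b3⊕b5⊕b7⊕b9⊕b11⊕b13⊕b15 = 1⊕1⊕0⊕1⊕0⊕0⊕1⊕0 = 0
s2: b2⊕b3⊕b6⊕b7⊕b10⊕b11⊕b14⊕b15 = 0⊕1⊕1⊕1⊕1⊕0⊕1⊕0 = 1
s4: b4⊕b5⊕b6⊕b7⊕b12⊕b13⊕b14⊕b15 = 1⊕0⊕1⊕1⊕0⊕1⊕1⊕0 = 1
s8: b8⊕b9⊕b10⊕b11⊕b12⊕b13⊕b14⊕b15 = 1⊕0⊕1⊕0⊕0⊕1⊕1⊕0 = 0
Syndrome (s8...s1) = 0110 → position 6.

0110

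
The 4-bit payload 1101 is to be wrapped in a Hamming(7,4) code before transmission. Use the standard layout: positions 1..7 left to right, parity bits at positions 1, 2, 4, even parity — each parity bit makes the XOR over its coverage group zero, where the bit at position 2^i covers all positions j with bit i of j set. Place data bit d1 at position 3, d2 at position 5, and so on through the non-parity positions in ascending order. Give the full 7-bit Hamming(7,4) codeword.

1010101

Place data bits at non-power-of-two positions: b3=1, b5=1, b6=0, b7=1.
p1 = XOR of data positions {3,5,7} = 1⊕1⊕1 = 1
p2 = XOR of data positions {3,6,7} = 1⊕0⊕1 = 0
p4 = XOR of data positions {5,6,7} = 1⊕0⊕1 = 0
Codeword b1..b7 = 1010101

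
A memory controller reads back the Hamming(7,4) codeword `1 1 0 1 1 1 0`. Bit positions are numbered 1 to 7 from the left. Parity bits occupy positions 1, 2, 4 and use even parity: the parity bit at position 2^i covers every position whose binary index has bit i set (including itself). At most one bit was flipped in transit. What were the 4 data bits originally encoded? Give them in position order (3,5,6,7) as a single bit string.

0110

s1: b1⊕b3⊕b5⊕b7 = 1⊕0⊕1⊕0 = 0
s2: b2⊕b3⊕b6⊕b7 = 1⊕0⊕1⊕0 = 0
s4: b4⊕b5⊕b6⊕b7 = 1⊕1⊕1⊕0 = 1
Syndrome (s4...s1) = 100 → position 4.
Flip bit 4: corrected codeword = 1100110
Data bits at positions 3,5,6,7: 0110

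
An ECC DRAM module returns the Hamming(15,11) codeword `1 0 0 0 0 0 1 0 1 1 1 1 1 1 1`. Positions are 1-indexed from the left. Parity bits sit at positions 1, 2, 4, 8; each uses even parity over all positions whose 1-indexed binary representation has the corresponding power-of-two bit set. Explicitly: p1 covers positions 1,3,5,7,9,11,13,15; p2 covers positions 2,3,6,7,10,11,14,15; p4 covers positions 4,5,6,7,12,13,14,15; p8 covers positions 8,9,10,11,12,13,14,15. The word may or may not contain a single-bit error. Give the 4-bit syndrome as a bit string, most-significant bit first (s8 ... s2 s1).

s1: b1⊕b3⊕b5⊕b7⊕b9⊕b11⊕b13⊕b15 = 1⊕0⊕0⊕1⊕1⊕1⊕1⊕1 = 0
s2: b2⊕b3⊕b6⊕b7⊕b10⊕b11⊕b14⊕b15 = 0⊕0⊕0⊕1⊕1⊕1⊕1⊕1 = 1
s4: b4⊕b5⊕b6⊕b7⊕b12⊕b13⊕b14⊕b15 = 0⊕0⊕0⊕1⊕1⊕1⊕1⊕1 = 1
s8: b8⊕b9⊕b10⊕b11⊕b12⊕b13⊕b14⊕b15 = 0⊕1⊕1⊕1⊕1⊕1⊕1⊕1 = 1
Syndrome (s8...s1) = 1110 → position 14.

1110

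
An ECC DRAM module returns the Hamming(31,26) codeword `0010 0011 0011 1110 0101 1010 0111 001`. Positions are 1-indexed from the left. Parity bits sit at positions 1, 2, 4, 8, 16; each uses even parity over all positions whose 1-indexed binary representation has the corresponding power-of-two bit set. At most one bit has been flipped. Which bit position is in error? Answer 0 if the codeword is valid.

1

s1: b1⊕b3⊕b5⊕b7⊕b9⊕b11⊕b13⊕b15⊕b17⊕b19⊕b21⊕b23⊕b25⊕b27⊕b29⊕b31 = 0⊕1⊕0⊕1⊕0⊕1⊕1⊕1⊕0⊕0⊕1⊕1⊕0⊕1⊕0⊕1 = 1
s2: b2⊕b3⊕b6⊕b7⊕b10⊕b11⊕b14⊕b15⊕b18⊕b19⊕b22⊕b23⊕b26⊕b27⊕b30⊕b31 = 0⊕1⊕0⊕1⊕0⊕1⊕1⊕1⊕1⊕0⊕0⊕1⊕1⊕1⊕0⊕1 = 0
s4: b4⊕b5⊕b6⊕b7⊕b12⊕b13⊕b14⊕b15⊕b20⊕b21⊕b22⊕b23⊕b28⊕b29⊕b30⊕b31 = 0⊕0⊕0⊕1⊕1⊕1⊕1⊕1⊕1⊕1⊕0⊕1⊕1⊕0⊕0⊕1 = 0
s8: b8⊕b9⊕b10⊕b11⊕b12⊕b13⊕b14⊕b15⊕b24⊕b25⊕b26⊕b27⊕b28⊕b29⊕b30⊕b31 = 1⊕0⊕0⊕1⊕1⊕1⊕1⊕1⊕0⊕0⊕1⊕1⊕1⊕0⊕0⊕1 = 0
s16: b16⊕b17⊕b18⊕b19⊕b20⊕b21⊕b22⊕b23⊕b24⊕b25⊕b26⊕b27⊕b28⊕b29⊕b30⊕b31 = 0⊕0⊕1⊕0⊕1⊕1⊕0⊕1⊕0⊕0⊕1⊕1⊕1⊕0⊕0⊕1 = 0
Syndrome (s16...s1) = 00001 → position 1.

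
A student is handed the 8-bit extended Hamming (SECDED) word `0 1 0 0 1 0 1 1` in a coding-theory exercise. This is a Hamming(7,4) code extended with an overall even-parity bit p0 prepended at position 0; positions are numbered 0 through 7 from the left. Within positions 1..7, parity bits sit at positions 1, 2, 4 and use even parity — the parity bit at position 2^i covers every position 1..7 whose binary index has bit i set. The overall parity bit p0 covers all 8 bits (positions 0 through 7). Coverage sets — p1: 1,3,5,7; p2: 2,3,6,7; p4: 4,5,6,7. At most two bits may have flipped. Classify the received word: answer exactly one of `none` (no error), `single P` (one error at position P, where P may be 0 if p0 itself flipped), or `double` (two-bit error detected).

double

s1: b1⊕b3⊕b5⊕b7 = 1⊕0⊕0⊕1 = 0
s2: b2⊕b3⊕b6⊕b7 = 0⊕0⊕1⊕1 = 0
s4: b4⊕b5⊕b6⊕b7 = 1⊕0⊕1⊕1 = 1
Syndrome (s4...s1) = 100 → position 4.
Overall parity (XOR of all 8 bits, including p0): 0⊕1⊕0⊕0⊕1⊕0⊕1⊕1 = 0
Overall=0, syndrome position=4 → double-bit error detected (uncorrectable).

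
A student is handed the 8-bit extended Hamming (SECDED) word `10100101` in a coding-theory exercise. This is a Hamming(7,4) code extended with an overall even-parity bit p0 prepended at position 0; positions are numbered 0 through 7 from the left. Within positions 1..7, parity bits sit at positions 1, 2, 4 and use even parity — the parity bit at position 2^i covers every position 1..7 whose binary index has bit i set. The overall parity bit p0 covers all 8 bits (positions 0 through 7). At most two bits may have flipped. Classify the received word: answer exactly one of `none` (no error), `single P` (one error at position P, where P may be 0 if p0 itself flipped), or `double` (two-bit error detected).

s1: b1⊕b3⊕b5⊕b7 = 0⊕0⊕1⊕1 = 0
s2: b2⊕b3⊕b6⊕b7 = 1⊕0⊕0⊕1 = 0
s4: b4⊕b5⊕b6⊕b7 = 0⊕1⊕0⊕1 = 0
Syndrome (s4...s1) = 000 → position 0 (no error).
Overall parity (XOR of all 8 bits, including p0): 1⊕0⊕1⊕0⊕0⊕1⊕0⊕1 = 0
Overall=0, syndrome position=0 → no error.

none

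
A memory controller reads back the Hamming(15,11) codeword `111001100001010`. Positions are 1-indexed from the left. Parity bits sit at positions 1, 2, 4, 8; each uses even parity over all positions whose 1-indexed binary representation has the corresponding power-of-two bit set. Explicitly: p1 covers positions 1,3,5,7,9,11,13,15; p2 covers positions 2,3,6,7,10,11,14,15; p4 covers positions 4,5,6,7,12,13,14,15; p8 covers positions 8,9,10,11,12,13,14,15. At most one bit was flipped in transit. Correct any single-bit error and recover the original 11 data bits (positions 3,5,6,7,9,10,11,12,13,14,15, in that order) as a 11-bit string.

00110001010

s1: b1⊕b3⊕b5⊕b7⊕b9⊕b11⊕b13⊕b15 = 1⊕1⊕0⊕1⊕0⊕0⊕0⊕0 = 1
s2: b2⊕b3⊕b6⊕b7⊕b10⊕b11⊕b14⊕b15 = 1⊕1⊕1⊕1⊕0⊕0⊕1⊕0 = 1
s4: b4⊕b5⊕b6⊕b7⊕b12⊕b13⊕b14⊕b15 = 0⊕0⊕1⊕1⊕1⊕0⊕1⊕0 = 0
s8: b8⊕b9⊕b10⊕b11⊕b12⊕b13⊕b14⊕b15 = 0⊕0⊕0⊕0⊕1⊕0⊕1⊕0 = 0
Syndrome (s8...s1) = 0011 → position 3.
Flip bit 3: corrected codeword = 110001100001010
Data bits at positions 3,5,6,7,9,10,11,12,13,14,15: 00110001010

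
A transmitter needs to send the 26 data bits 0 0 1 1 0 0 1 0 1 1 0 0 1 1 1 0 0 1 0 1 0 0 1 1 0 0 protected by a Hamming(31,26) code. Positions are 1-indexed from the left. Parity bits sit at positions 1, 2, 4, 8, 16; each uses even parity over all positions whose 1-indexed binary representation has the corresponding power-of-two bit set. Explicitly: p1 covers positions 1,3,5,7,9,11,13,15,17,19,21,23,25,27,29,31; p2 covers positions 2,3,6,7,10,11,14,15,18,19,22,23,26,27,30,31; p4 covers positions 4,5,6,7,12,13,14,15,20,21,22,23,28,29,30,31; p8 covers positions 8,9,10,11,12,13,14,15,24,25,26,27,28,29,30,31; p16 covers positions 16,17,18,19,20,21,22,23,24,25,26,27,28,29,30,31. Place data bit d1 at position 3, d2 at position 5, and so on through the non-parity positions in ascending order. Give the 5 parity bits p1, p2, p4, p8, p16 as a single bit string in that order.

11001

Place data bits at non-power-of-two positions: b3=0, b5=0, b6=1, b7=1, b9=0, b10=0, b11=1, b12=0, b13=1, b14=1, b15=0, b17=0, b18=1, b19=1, b20=1, b21=0, b22=0, b23=1, b24=0, b25=1, b26=0, b27=0, b28=1, b29=1, b30=0, b31=0.
p1 = XOR of data positions {3,5,7,9,11,13,15,17,19,21,23,25,27,29,31} = 0⊕0⊕1⊕0⊕1⊕1⊕0⊕0⊕1⊕0⊕1⊕1⊕0⊕1⊕0 = 1
p2 = XOR of data positions {3,6,7,10,11,14,15,18,19,22,23,26,27,30,31} = 0⊕1⊕1⊕0⊕1⊕1⊕0⊕1⊕1⊕0⊕1⊕0⊕0⊕0⊕0 = 1
p4 = XOR of data positions {5,6,7,12,13,14,15,20,21,22,23,28,29,30,31} = 0⊕1⊕1⊕0⊕1⊕1⊕0⊕1⊕0⊕0⊕1⊕1⊕1⊕0⊕0 = 0
p8 = XOR of data positions {9,10,11,12,13,14,15,24,25,26,27,28,29,30,31} = 0⊕0⊕1⊕0⊕1⊕1⊕0⊕0⊕1⊕0⊕0⊕1⊕1⊕0⊕0 = 0
p16 = XOR of data positions {17,18,19,20,21,22,23,24,25,26,27,28,29,30,31} = 0⊕1⊕1⊕1⊕0⊕0⊕1⊕0⊕1⊕0⊕0⊕1⊕1⊕0⊕0 = 1
Parity bits p1,p2,p4,p8,p16 = 11001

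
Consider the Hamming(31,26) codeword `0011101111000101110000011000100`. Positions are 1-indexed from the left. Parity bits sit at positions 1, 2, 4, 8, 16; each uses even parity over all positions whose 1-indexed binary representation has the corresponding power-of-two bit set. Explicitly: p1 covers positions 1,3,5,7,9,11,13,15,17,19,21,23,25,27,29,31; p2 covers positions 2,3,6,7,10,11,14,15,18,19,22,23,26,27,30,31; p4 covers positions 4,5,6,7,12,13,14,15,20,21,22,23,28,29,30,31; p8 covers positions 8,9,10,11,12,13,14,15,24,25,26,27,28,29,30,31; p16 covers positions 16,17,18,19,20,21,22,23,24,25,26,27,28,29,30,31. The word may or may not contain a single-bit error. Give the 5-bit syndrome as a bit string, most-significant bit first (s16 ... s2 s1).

s1: b1⊕b3⊕b5⊕b7⊕b9⊕b11⊕b13⊕b15⊕b17⊕b19⊕b21⊕b23⊕b25⊕b27⊕b29⊕b31 = 0⊕1⊕1⊕1⊕1⊕0⊕0⊕0⊕1⊕0⊕0⊕0⊕1⊕0⊕1⊕0 = 1
s2: b2⊕b3⊕b6⊕b7⊕b10⊕b11⊕b14⊕b15⊕b18⊕b19⊕b22⊕b23⊕b26⊕b27⊕b30⊕b31 = 0⊕1⊕0⊕1⊕1⊕0⊕1⊕0⊕1⊕0⊕0⊕0⊕0⊕0⊕0⊕0 = 1
s4: b4⊕b5⊕b6⊕b7⊕b12⊕b13⊕b14⊕b15⊕b20⊕b21⊕b22⊕b23⊕b28⊕b29⊕b30⊕b31 = 1⊕1⊕0⊕1⊕0⊕0⊕1⊕0⊕0⊕0⊕0⊕0⊕0⊕1⊕0⊕0 = 1
s8: b8⊕b9⊕b10⊕b11⊕b12⊕b13⊕b14⊕b15⊕b24⊕b25⊕b26⊕b27⊕b28⊕b29⊕b30⊕b31 = 1⊕1⊕1⊕0⊕0⊕0⊕1⊕0⊕1⊕1⊕0⊕0⊕0⊕1⊕0⊕0 = 1
s16: b16⊕b17⊕b18⊕b19⊕b20⊕b21⊕b22⊕b23⊕b24⊕b25⊕b26⊕b27⊕b28⊕b29⊕b30⊕b31 = 1⊕1⊕1⊕0⊕0⊕0⊕0⊕0⊕1⊕1⊕0⊕0⊕0⊕1⊕0⊕0 = 0
Syndrome (s16...s1) = 01111 → position 15.

01111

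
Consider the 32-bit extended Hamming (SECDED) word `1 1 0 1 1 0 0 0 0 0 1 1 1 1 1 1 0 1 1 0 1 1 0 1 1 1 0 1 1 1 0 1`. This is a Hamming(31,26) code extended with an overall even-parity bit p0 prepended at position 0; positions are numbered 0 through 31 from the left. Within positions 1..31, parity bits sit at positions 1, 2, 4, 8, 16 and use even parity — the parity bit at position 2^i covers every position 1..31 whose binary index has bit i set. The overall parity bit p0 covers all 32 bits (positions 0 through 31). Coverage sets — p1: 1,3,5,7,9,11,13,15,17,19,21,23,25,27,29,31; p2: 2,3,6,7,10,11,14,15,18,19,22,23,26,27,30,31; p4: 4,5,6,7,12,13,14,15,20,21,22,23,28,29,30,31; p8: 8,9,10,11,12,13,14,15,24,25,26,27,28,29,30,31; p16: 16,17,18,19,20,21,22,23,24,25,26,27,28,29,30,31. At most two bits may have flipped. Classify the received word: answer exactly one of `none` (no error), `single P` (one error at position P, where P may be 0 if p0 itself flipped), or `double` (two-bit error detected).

s1: b1⊕b3⊕b5⊕b7⊕b9⊕b11⊕b13⊕b15⊕b17⊕b19⊕b21⊕b23⊕b25⊕b27⊕b29⊕b31 = 1⊕1⊕0⊕0⊕0⊕1⊕1⊕1⊕1⊕0⊕1⊕1⊕1⊕1⊕1⊕1 = 0
s2: b2⊕b3⊕b6⊕b7⊕b10⊕b11⊕b14⊕b15⊕b18⊕b19⊕b22⊕b23⊕b26⊕b27⊕b30⊕b31 = 0⊕1⊕0⊕0⊕1⊕1⊕1⊕1⊕1⊕0⊕0⊕1⊕0⊕1⊕0⊕1 = 1
s4: b4⊕b5⊕b6⊕b7⊕b12⊕b13⊕b14⊕b15⊕b20⊕b21⊕b22⊕b23⊕b28⊕b29⊕b30⊕b31 = 1⊕0⊕0⊕0⊕1⊕1⊕1⊕1⊕1⊕1⊕0⊕1⊕1⊕1⊕0⊕1 = 1
s8: b8⊕b9⊕b10⊕b11⊕b12⊕b13⊕b14⊕b15⊕b24⊕b25⊕b26⊕b27⊕b28⊕b29⊕b30⊕b31 = 0⊕0⊕1⊕1⊕1⊕1⊕1⊕1⊕1⊕1⊕0⊕1⊕1⊕1⊕0⊕1 = 0
s16: b16⊕b17⊕b18⊕b19⊕b20⊕b21⊕b22⊕b23⊕b24⊕b25⊕b26⊕b27⊕b28⊕b29⊕b30⊕b31 = 0⊕1⊕1⊕0⊕1⊕1⊕0⊕1⊕1⊕1⊕0⊕1⊕1⊕1⊕0⊕1 = 1
Syndrome (s16...s1) = 10110 → position 22.
Overall parity (XOR of all 32 bits, including p0): 1⊕1⊕0⊕1⊕1⊕0⊕0⊕0⊕0⊕0⊕1⊕1⊕1⊕1⊕1⊕1⊕0⊕1⊕1⊕0⊕1⊕1⊕0⊕1⊕1⊕1⊕0⊕1⊕1⊕1⊕0⊕1 = 1
Overall=1, syndrome position=22 → single-bit error at position 22.

single 22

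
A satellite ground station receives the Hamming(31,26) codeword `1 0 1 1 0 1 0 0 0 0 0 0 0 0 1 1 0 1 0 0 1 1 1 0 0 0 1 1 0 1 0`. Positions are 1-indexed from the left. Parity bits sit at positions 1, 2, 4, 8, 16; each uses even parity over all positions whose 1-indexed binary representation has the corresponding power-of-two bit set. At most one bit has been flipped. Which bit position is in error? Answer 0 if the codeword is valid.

s1: b1⊕b3⊕b5⊕b7⊕b9⊕b11⊕b13⊕b15⊕b17⊕b19⊕b21⊕b23⊕b25⊕b27⊕b29⊕b31 = 1⊕1⊕0⊕0⊕0⊕0⊕0⊕1⊕0⊕0⊕1⊕1⊕0⊕1⊕0⊕0 = 0
s2: b2⊕b3⊕b6⊕b7⊕b10⊕b11⊕b14⊕b15⊕b18⊕b19⊕b22⊕b23⊕b26⊕b27⊕b30⊕b31 = 0⊕1⊕1⊕0⊕0⊕0⊕0⊕1⊕1⊕0⊕1⊕1⊕0⊕1⊕1⊕0 = 0
s4: b4⊕b5⊕b6⊕b7⊕b12⊕b13⊕b14⊕b15⊕b20⊕b21⊕b22⊕b23⊕b28⊕b29⊕b30⊕b31 = 1⊕0⊕1⊕0⊕0⊕0⊕0⊕1⊕0⊕1⊕1⊕1⊕1⊕0⊕1⊕0 = 0
s8: b8⊕b9⊕b10⊕b11⊕b12⊕b13⊕b14⊕b15⊕b24⊕b25⊕b26⊕b27⊕b28⊕b29⊕b30⊕b31 = 0⊕0⊕0⊕0⊕0⊕0⊕0⊕1⊕0⊕0⊕0⊕1⊕1⊕0⊕1⊕0 = 0
s16: b16⊕b17⊕b18⊕b19⊕b20⊕b21⊕b22⊕b23⊕b24⊕b25⊕b26⊕b27⊕b28⊕b29⊕b30⊕b31 = 1⊕0⊕1⊕0⊕0⊕1⊕1⊕1⊕0⊕0⊕0⊕1⊕1⊕0⊕1⊕0 = 0
Syndrome (s16...s1) = 00000 → position 0 (no error).

0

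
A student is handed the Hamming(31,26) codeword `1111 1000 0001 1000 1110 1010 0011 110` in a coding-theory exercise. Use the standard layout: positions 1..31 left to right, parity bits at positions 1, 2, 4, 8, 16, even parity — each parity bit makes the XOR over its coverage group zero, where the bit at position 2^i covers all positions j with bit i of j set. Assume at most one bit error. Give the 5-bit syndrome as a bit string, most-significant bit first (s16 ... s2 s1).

10110

s1: b1⊕b3⊕b5⊕b7⊕b9⊕b11⊕b13⊕b15⊕b17⊕b19⊕b21⊕b23⊕b25⊕b27⊕b29⊕b31 = 1⊕1⊕1⊕0⊕0⊕0⊕1⊕0⊕1⊕1⊕1⊕1⊕0⊕1⊕1⊕0 = 0
s2: b2⊕b3⊕b6⊕b7⊕b10⊕b11⊕b14⊕b15⊕b18⊕b19⊕b22⊕b23⊕b26⊕b27⊕b30⊕b31 = 1⊕1⊕0⊕0⊕0⊕0⊕0⊕0⊕1⊕1⊕0⊕1⊕0⊕1⊕1⊕0 = 1
s4: b4⊕b5⊕b6⊕b7⊕b12⊕b13⊕b14⊕b15⊕b20⊕b21⊕b22⊕b23⊕b28⊕b29⊕b30⊕b31 = 1⊕1⊕0⊕0⊕1⊕1⊕0⊕0⊕0⊕1⊕0⊕1⊕1⊕1⊕1⊕0 = 1
s8: b8⊕b9⊕b10⊕b11⊕b12⊕b13⊕b14⊕b15⊕b24⊕b25⊕b26⊕b27⊕b28⊕b29⊕b30⊕b31 = 0⊕0⊕0⊕0⊕1⊕1⊕0⊕0⊕0⊕0⊕0⊕1⊕1⊕1⊕1⊕0 = 0
s16: b16⊕b17⊕b18⊕b19⊕b20⊕b21⊕b22⊕b23⊕b24⊕b25⊕b26⊕b27⊕b28⊕b29⊕b30⊕b31 = 0⊕1⊕1⊕1⊕0⊕1⊕0⊕1⊕0⊕0⊕0⊕1⊕1⊕1⊕1⊕0 = 1
Syndrome (s16...s1) = 10110 → position 22.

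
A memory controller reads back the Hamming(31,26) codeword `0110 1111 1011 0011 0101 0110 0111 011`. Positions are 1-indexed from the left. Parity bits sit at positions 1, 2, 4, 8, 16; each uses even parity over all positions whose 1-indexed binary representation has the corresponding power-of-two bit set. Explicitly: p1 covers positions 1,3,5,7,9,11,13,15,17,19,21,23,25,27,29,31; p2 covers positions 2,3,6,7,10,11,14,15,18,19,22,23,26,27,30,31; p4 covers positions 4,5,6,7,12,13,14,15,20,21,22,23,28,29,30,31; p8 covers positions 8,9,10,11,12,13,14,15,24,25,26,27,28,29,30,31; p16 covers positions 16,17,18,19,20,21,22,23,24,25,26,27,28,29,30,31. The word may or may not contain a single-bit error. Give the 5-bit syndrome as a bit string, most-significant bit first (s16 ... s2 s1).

00111

s1: b1⊕b3⊕b5⊕b7⊕b9⊕b11⊕b13⊕b15⊕b17⊕b19⊕b21⊕b23⊕b25⊕b27⊕b29⊕b31 = 0⊕1⊕1⊕1⊕1⊕1⊕0⊕1⊕0⊕0⊕0⊕1⊕0⊕1⊕0⊕1 = 1
s2: b2⊕b3⊕b6⊕b7⊕b10⊕b11⊕b14⊕b15⊕b18⊕b19⊕b22⊕b23⊕b26⊕b27⊕b30⊕b31 = 1⊕1⊕1⊕1⊕0⊕1⊕0⊕1⊕1⊕0⊕1⊕1⊕1⊕1⊕1⊕1 = 1
s4: b4⊕b5⊕b6⊕b7⊕b12⊕b13⊕b14⊕b15⊕b20⊕b21⊕b22⊕b23⊕b28⊕b29⊕b30⊕b31 = 0⊕1⊕1⊕1⊕1⊕0⊕0⊕1⊕1⊕0⊕1⊕1⊕1⊕0⊕1⊕1 = 1
s8: b8⊕b9⊕b10⊕b11⊕b12⊕b13⊕b14⊕b15⊕b24⊕b25⊕b26⊕b27⊕b28⊕b29⊕b30⊕b31 = 1⊕1⊕0⊕1⊕1⊕0⊕0⊕1⊕0⊕0⊕1⊕1⊕1⊕0⊕1⊕1 = 0
s16: b16⊕b17⊕b18⊕b19⊕b20⊕b21⊕b22⊕b23⊕b24⊕b25⊕b26⊕b27⊕b28⊕b29⊕b30⊕b31 = 1⊕0⊕1⊕0⊕1⊕0⊕1⊕1⊕0⊕0⊕1⊕1⊕1⊕0⊕1⊕1 = 0
Syndrome (s16...s1) = 00111 → position 7.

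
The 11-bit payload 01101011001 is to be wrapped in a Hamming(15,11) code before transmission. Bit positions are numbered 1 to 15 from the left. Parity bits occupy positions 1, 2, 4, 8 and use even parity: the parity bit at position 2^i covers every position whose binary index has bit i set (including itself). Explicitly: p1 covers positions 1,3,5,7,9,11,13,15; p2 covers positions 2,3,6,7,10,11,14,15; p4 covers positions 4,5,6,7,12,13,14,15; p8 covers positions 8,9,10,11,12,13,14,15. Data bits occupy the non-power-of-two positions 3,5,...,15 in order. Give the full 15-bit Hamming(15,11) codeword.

Place data bits at non-power-of-two positions: b3=0, b5=1, b6=1, b7=0, b9=1, b10=0, b11=1, b12=1, b13=0, b14=0, b15=1.
p1 = XOR of data positions {3,5,7,9,11,13,15} = 0⊕1⊕0⊕1⊕1⊕0⊕1 = 0
p2 = XOR of data positions {3,6,7,10,11,14,15} = 0⊕1⊕0⊕0⊕1⊕0⊕1 = 1
p4 = XOR of data positions {5,6,7,12,13,14,15} = 1⊕1⊕0⊕1⊕0⊕0⊕1 = 0
p8 = XOR of data positions {9,10,11,12,13,14,15} = 1⊕0⊕1⊕1⊕0⊕0⊕1 = 0
Codeword b1..b15 = 010011001011001

010011001011001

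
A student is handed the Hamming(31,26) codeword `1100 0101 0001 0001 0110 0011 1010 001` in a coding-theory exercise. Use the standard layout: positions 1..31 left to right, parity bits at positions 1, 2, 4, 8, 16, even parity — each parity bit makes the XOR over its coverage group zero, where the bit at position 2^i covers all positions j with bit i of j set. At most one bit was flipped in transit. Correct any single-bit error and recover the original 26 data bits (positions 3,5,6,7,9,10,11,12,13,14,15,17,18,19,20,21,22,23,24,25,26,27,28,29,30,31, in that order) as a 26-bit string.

00100001000011000111010001

s1: b1⊕b3⊕b5⊕b7⊕b9⊕b11⊕b13⊕b15⊕b17⊕b19⊕b21⊕b23⊕b25⊕b27⊕b29⊕b31 = 1⊕0⊕0⊕0⊕0⊕0⊕0⊕0⊕0⊕1⊕0⊕1⊕1⊕1⊕0⊕1 = 0
s2: b2⊕b3⊕b6⊕b7⊕b10⊕b11⊕b14⊕b15⊕b18⊕b19⊕b22⊕b23⊕b26⊕b27⊕b30⊕b31 = 1⊕0⊕1⊕0⊕0⊕0⊕0⊕0⊕1⊕1⊕0⊕1⊕0⊕1⊕0⊕1 = 1
s4: b4⊕b5⊕b6⊕b7⊕b12⊕b13⊕b14⊕b15⊕b20⊕b21⊕b22⊕b23⊕b28⊕b29⊕b30⊕b31 = 0⊕0⊕1⊕0⊕1⊕0⊕0⊕0⊕0⊕0⊕0⊕1⊕0⊕0⊕0⊕1 = 0
s8: b8⊕b9⊕b10⊕b11⊕b12⊕b13⊕b14⊕b15⊕b24⊕b25⊕b26⊕b27⊕b28⊕b29⊕b30⊕b31 = 1⊕0⊕0⊕0⊕1⊕0⊕0⊕0⊕1⊕1⊕0⊕1⊕0⊕0⊕0⊕1 = 0
s16: b16⊕b17⊕b18⊕b19⊕b20⊕b21⊕b22⊕b23⊕b24⊕b25⊕b26⊕b27⊕b28⊕b29⊕b30⊕b31 = 1⊕0⊕1⊕1⊕0⊕0⊕0⊕1⊕1⊕1⊕0⊕1⊕0⊕0⊕0⊕1 = 0
Syndrome (s16...s1) = 00010 → position 2.
Flip bit 2: corrected codeword = 1000010100010001011000111010001
Data bits at positions 3,5,6,7,9,10,11,12,13,14,15,17,18,19,20,21,22,23,24,25,26,27,28,29,30,31: 00100001000011000111010001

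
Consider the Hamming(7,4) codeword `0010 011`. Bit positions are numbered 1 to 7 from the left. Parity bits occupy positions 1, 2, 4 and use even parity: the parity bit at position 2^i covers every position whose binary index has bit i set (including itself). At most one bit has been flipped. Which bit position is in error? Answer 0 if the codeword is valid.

2

s1: b1⊕b3⊕b5⊕b7 = 0⊕1⊕0⊕1 = 0
s2: b2⊕b3⊕b6⊕b7 = 0⊕1⊕1⊕1 = 1
s4: b4⊕b5⊕b6⊕b7 = 0⊕0⊕1⊕1 = 0
Syndrome (s4...s1) = 010 → position 2.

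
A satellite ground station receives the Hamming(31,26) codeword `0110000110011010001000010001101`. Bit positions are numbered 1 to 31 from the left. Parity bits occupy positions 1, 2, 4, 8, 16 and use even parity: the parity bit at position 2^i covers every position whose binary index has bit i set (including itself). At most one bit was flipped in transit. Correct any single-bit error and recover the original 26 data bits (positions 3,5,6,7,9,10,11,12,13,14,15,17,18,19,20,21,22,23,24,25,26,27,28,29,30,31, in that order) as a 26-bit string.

s1: b1⊕b3⊕b5⊕b7⊕b9⊕b11⊕b13⊕b15⊕b17⊕b19⊕b21⊕b23⊕b25⊕b27⊕b29⊕b31 = 0⊕1⊕0⊕0⊕1⊕0⊕1⊕1⊕0⊕1⊕0⊕0⊕0⊕0⊕1⊕1 = 1
s2: b2⊕b3⊕b6⊕b7⊕b10⊕b11⊕b14⊕b15⊕b18⊕b19⊕b22⊕b23⊕b26⊕b27⊕b30⊕b31 = 1⊕1⊕0⊕0⊕0⊕0⊕0⊕1⊕0⊕1⊕0⊕0⊕0⊕0⊕0⊕1 = 1
s4: b4⊕b5⊕b6⊕b7⊕b12⊕b13⊕b14⊕b15⊕b20⊕b21⊕b22⊕b23⊕b28⊕b29⊕b30⊕b31 = 0⊕0⊕0⊕0⊕1⊕1⊕0⊕1⊕0⊕0⊕0⊕0⊕1⊕1⊕0⊕1 = 0
s8: b8⊕b9⊕b10⊕b11⊕b12⊕b13⊕b14⊕b15⊕b24⊕b25⊕b26⊕b27⊕b28⊕b29⊕b30⊕b31 = 1⊕1⊕0⊕0⊕1⊕1⊕0⊕1⊕1⊕0⊕0⊕0⊕1⊕1⊕0⊕1 = 1
s16: b16⊕b17⊕b18⊕b19⊕b20⊕b21⊕b22⊕b23⊕b24⊕b25⊕b26⊕b27⊕b28⊕b29⊕b30⊕b31 = 0⊕0⊕0⊕1⊕0⊕0⊕0⊕0⊕1⊕0⊕0⊕0⊕1⊕1⊕0⊕1 = 1
Syndrome (s16...s1) = 11011 → position 27.
Flip bit 27: corrected codeword = 0110000110011010001000010011101
Data bits at positions 3,5,6,7,9,10,11,12,13,14,15,17,18,19,20,21,22,23,24,25,26,27,28,29,30,31: 10001001101001000010011101

10001001101001000010011101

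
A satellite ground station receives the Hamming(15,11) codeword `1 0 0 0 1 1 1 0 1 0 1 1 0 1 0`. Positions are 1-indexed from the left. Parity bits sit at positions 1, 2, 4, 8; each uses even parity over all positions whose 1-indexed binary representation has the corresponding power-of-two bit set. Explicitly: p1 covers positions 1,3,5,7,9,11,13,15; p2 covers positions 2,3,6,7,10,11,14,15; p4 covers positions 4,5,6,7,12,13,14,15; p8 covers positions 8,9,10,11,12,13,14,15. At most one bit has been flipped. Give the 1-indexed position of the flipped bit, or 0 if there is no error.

s1: b1⊕b3⊕b5⊕b7⊕b9⊕b11⊕b13⊕b15 = 1⊕0⊕1⊕1⊕1⊕1⊕0⊕0 = 1
s2: b2⊕b3⊕b6⊕b7⊕b10⊕b11⊕b14⊕b15 = 0⊕0⊕1⊕1⊕0⊕1⊕1⊕0 = 0
s4: b4⊕b5⊕b6⊕b7⊕b12⊕b13⊕b14⊕b15 = 0⊕1⊕1⊕1⊕1⊕0⊕1⊕0 = 1
s8: b8⊕b9⊕b10⊕b11⊕b12⊕b13⊕b14⊕b15 = 0⊕1⊕0⊕1⊕1⊕0⊕1⊕0 = 0
Syndrome (s8...s1) = 0101 → position 5.

5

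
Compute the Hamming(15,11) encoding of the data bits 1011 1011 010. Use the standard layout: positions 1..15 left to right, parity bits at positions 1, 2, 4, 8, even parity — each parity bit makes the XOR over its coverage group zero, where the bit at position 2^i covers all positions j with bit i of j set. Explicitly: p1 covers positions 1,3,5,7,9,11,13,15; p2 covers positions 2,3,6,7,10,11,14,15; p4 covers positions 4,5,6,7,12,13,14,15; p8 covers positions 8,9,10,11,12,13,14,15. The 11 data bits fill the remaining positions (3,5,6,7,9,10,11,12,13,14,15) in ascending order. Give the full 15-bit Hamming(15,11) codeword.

011001101011010

Place data bits at non-power-of-two positions: b3=1, b5=0, b6=1, b7=1, b9=1, b10=0, b11=1, b12=1, b13=0, b14=1, b15=0.
p1 = XOR of data positions {3,5,7,9,11,13,15} = 1⊕0⊕1⊕1⊕1⊕0⊕0 = 0
p2 = XOR of data positions {3,6,7,10,11,14,15} = 1⊕1⊕1⊕0⊕1⊕1⊕0 = 1
p4 = XOR of data positions {5,6,7,12,13,14,15} = 0⊕1⊕1⊕1⊕0⊕1⊕0 = 0
p8 = XOR of data positions {9,10,11,12,13,14,15} = 1⊕0⊕1⊕1⊕0⊕1⊕0 = 0
Codeword b1..b15 = 011001101011010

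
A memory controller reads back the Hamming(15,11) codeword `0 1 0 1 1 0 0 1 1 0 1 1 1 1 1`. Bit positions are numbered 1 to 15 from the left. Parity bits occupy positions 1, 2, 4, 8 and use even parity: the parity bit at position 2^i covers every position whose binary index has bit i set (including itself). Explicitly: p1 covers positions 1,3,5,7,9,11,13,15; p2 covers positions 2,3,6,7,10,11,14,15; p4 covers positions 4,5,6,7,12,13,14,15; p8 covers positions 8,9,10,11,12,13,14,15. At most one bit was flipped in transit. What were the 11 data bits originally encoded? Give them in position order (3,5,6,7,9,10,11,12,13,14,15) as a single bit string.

s1: b1⊕b3⊕b5⊕b7⊕b9⊕b11⊕b13⊕b15 = 0⊕0⊕1⊕0⊕1⊕1⊕1⊕1 = 1
s2: b2⊕b3⊕b6⊕b7⊕b10⊕b11⊕b14⊕b15 = 1⊕0⊕0⊕0⊕0⊕1⊕1⊕1 = 0
s4: b4⊕b5⊕b6⊕b7⊕b12⊕b13⊕b14⊕b15 = 1⊕1⊕0⊕0⊕1⊕1⊕1⊕1 = 0
s8: b8⊕b9⊕b10⊕b11⊕b12⊕b13⊕b14⊕b15 = 1⊕1⊕0⊕1⊕1⊕1⊕1⊕1 = 1
Syndrome (s8...s1) = 1001 → position 9.
Flip bit 9: corrected codeword = 010110010011111
Data bits at positions 3,5,6,7,9,10,11,12,13,14,15: 01000011111

01000011111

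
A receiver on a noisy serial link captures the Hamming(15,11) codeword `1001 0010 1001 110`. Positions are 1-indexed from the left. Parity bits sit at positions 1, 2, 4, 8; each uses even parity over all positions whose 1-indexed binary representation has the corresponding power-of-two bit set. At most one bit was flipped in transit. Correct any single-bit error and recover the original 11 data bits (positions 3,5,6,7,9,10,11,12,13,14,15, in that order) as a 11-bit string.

s1: b1⊕b3⊕b5⊕b7⊕b9⊕b11⊕b13⊕b15 = 1⊕0⊕0⊕1⊕1⊕0⊕1⊕0 = 0
s2: b2⊕b3⊕b6⊕b7⊕b10⊕b11⊕b14⊕b15 = 0⊕0⊕0⊕1⊕0⊕0⊕1⊕0 = 0
s4: b4⊕b5⊕b6⊕b7⊕b12⊕b13⊕b14⊕b15 = 1⊕0⊕0⊕1⊕1⊕1⊕1⊕0 = 1
s8: b8⊕b9⊕b10⊕b11⊕b12⊕b13⊕b14⊕b15 = 0⊕1⊕0⊕0⊕1⊕1⊕1⊕0 = 0
Syndrome (s8...s1) = 0100 → position 4.
Flip bit 4: corrected codeword = 100000101001110
Data bits at positions 3,5,6,7,9,10,11,12,13,14,15: 00011001110

00011001110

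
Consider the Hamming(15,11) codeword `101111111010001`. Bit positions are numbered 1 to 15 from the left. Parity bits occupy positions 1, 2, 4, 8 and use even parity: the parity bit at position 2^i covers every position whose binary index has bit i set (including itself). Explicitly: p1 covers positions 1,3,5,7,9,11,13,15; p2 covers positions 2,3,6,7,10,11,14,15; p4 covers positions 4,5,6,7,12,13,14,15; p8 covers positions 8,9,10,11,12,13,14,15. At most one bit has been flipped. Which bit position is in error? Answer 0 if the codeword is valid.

s1: b1⊕b3⊕b5⊕b7⊕b9⊕b11⊕b13⊕b15 = 1⊕1⊕1⊕1⊕1⊕1⊕0⊕1 = 1
s2: b2⊕b3⊕b6⊕b7⊕b10⊕b11⊕b14⊕b15 = 0⊕1⊕1⊕1⊕0⊕1⊕0⊕1 = 1
s4: b4⊕b5⊕b6⊕b7⊕b12⊕b13⊕b14⊕b15 = 1⊕1⊕1⊕1⊕0⊕0⊕0⊕1 = 1
s8: b8⊕b9⊕b10⊕b11⊕b12⊕b13⊕b14⊕b15 = 1⊕1⊕0⊕1⊕0⊕0⊕0⊕1 = 0
Syndrome (s8...s1) = 0111 → position 7.

7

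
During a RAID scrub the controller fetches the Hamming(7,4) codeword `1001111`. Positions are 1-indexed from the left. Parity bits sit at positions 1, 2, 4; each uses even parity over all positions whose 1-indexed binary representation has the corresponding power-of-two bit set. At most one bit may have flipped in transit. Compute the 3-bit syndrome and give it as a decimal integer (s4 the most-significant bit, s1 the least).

1

s1: b1⊕b3⊕b5⊕b7 = 1⊕0⊕1⊕1 = 1
s2: b2⊕b3⊕b6⊕b7 = 0⊕0⊕1⊕1 = 0
s4: b4⊕b5⊕b6⊕b7 = 1⊕1⊕1⊕1 = 0
Syndrome (s4...s1) = 001 → position 1.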